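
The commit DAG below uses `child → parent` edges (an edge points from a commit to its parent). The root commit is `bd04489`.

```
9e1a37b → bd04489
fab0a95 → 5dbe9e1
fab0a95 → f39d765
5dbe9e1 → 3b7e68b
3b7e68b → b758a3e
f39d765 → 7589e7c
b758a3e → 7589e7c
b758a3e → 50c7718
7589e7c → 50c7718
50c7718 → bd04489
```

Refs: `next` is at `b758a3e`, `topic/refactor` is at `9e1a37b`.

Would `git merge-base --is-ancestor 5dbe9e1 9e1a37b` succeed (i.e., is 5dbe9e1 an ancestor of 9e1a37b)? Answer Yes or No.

No

Ancestors of 9e1a37b: {9e1a37b, bd04489}.
5dbe9e1 is not in that set, so it is not an ancestor of 9e1a37b.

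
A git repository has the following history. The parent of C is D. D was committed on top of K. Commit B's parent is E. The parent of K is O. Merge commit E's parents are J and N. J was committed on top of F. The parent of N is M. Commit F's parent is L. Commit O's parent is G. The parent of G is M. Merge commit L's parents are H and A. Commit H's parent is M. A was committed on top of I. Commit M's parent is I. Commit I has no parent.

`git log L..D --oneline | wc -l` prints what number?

4

Reachable from D: {D, G, I, K, M, O}.
Reachable from L: {A, H, I, L, M}.
In D's history but not L's: {D, G, K, O} — 4 commits.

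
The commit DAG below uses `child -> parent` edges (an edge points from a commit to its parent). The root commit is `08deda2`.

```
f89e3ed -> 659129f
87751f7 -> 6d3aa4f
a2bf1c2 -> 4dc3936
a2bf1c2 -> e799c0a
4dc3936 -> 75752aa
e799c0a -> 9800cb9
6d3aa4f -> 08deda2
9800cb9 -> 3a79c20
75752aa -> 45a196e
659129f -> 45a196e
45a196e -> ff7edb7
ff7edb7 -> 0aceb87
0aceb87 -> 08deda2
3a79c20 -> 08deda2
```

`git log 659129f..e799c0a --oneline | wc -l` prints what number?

3

Reachable from e799c0a: {08deda2, 3a79c20, 9800cb9, e799c0a}.
Reachable from 659129f: {08deda2, 0aceb87, 45a196e, 659129f, ff7edb7}.
In e799c0a's history but not 659129f's: {3a79c20, 9800cb9, e799c0a} — 3 commits.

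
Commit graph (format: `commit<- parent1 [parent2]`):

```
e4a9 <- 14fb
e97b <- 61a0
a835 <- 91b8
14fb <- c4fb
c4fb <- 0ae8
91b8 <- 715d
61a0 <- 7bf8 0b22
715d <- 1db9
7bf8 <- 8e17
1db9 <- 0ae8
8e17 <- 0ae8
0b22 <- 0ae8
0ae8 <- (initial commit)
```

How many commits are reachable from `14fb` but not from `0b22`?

2

Reachable from 14fb: {0ae8, 14fb, c4fb}.
Reachable from 0b22: {0ae8, 0b22}.
In 14fb's history but not 0b22's: {14fb, c4fb} — 2 commits.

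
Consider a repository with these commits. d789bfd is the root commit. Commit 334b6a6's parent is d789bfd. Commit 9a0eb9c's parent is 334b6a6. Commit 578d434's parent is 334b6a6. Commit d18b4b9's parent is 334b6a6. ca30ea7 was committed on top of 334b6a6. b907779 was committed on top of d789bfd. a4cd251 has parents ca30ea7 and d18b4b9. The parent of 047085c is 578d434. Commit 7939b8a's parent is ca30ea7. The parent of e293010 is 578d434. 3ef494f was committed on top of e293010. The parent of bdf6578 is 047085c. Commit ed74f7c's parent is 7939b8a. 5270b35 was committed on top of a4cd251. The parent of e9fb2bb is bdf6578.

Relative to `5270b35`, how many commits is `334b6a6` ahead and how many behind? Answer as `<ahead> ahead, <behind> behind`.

Reachable from 334b6a6: {334b6a6, d789bfd}.
Reachable from 5270b35: {334b6a6, 5270b35, a4cd251, ca30ea7, d18b4b9, d789bfd}.
Only in 334b6a6's history (ahead): {} — 0.
Only in 5270b35's history (behind): {5270b35, a4cd251, ca30ea7, d18b4b9} — 4.

0 ahead, 4 behind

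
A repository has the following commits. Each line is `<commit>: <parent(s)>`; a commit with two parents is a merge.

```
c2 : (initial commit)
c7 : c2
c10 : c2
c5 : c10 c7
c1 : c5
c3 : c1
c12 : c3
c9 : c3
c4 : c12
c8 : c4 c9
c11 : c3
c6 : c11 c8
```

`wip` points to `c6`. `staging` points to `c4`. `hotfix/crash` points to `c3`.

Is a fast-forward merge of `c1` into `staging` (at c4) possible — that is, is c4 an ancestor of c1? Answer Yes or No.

A fast-forward from c4 to c1 is possible iff c4 is an ancestor of c1.
Ancestors of c1: {c1, c10, c2, c5, c7}.
c4 is not among them, so fast-forward is not possible.

No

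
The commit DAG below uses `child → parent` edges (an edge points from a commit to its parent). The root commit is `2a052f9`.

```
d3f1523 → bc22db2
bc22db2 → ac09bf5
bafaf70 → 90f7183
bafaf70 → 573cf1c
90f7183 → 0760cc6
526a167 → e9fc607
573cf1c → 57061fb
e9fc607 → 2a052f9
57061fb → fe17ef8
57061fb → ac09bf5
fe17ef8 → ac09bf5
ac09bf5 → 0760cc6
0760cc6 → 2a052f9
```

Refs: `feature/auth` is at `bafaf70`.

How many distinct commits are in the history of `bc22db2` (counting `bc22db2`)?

4

Walking parent pointers from bc22db2: reachable set = {0760cc6, 2a052f9, ac09bf5, bc22db2}.
That is 4 commits.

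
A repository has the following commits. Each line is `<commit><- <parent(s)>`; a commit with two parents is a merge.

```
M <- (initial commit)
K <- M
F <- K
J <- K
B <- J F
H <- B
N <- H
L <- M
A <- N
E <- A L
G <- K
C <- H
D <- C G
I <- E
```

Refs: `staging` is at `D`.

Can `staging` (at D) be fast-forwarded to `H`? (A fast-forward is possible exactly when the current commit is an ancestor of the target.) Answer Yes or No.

A fast-forward from D to H is possible iff D is an ancestor of H.
Ancestors of H: {B, F, H, J, K, M}.
D is not among them, so fast-forward is not possible.

No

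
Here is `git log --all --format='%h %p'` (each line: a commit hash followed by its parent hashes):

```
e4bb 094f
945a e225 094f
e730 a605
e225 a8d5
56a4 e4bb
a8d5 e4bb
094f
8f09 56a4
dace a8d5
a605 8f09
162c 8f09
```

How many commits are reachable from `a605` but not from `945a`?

3

Reachable from a605: {094f, 56a4, 8f09, a605, e4bb}.
Reachable from 945a: {094f, 945a, a8d5, e225, e4bb}.
In a605's history but not 945a's: {56a4, 8f09, a605} — 3 commits.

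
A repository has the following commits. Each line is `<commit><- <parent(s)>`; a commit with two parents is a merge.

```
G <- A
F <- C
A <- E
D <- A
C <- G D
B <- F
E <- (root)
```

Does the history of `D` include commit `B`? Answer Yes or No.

Ancestors of D: {A, D, E}.
B is not in that set, so it is not an ancestor of D.

No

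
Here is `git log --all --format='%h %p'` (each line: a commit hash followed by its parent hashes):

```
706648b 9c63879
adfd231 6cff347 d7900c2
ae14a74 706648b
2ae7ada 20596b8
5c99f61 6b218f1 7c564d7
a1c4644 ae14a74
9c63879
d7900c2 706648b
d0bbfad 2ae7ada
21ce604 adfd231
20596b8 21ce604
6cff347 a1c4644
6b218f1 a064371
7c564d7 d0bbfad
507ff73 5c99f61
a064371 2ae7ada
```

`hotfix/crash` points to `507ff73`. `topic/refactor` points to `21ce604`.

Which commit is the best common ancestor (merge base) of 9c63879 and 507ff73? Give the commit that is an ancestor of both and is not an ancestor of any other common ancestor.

9c63879

Ancestors of 9c63879: {9c63879}.
Ancestors of 507ff73: {20596b8, 21ce604, 2ae7ada, 507ff73, 5c99f61, 6b218f1, 6cff347, 706648b, 7c564d7, 9c63879, a064371, a1c4644, adfd231, ae14a74, d0bbfad, d7900c2}.
Common ancestors: {9c63879}.
The only common ancestor is 9c63879, so it is the merge base.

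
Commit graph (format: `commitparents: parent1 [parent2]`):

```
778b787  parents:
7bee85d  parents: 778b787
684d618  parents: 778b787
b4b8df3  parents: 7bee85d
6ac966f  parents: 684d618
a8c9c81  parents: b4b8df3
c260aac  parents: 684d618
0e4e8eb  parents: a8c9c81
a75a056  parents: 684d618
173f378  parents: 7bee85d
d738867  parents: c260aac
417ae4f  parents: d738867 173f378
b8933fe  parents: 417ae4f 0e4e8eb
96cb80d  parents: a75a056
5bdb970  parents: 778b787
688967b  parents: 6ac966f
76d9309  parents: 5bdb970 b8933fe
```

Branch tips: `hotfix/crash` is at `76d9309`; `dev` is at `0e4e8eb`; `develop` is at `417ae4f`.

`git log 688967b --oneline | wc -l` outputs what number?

Walking parent pointers from 688967b: reachable set = {684d618, 688967b, 6ac966f, 778b787}.
That is 4 commits.

4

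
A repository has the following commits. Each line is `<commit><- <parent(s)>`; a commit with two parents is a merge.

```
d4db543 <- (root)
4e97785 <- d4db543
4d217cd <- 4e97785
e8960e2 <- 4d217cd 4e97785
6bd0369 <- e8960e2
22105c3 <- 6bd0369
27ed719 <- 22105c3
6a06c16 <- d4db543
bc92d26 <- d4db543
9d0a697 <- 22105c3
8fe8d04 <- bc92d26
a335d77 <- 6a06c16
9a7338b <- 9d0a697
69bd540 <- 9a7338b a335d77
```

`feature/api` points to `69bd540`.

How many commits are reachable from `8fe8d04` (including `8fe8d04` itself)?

3

Walking parent pointers from 8fe8d04: reachable set = {8fe8d04, bc92d26, d4db543}.
That is 3 commits.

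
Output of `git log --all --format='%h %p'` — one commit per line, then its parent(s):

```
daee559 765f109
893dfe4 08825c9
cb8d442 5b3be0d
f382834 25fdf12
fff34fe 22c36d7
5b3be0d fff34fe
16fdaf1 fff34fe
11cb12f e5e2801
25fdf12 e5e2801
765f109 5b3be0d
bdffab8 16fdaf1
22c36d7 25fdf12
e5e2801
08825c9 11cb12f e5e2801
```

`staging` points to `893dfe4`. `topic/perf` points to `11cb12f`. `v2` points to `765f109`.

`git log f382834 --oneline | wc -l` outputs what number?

Walking parent pointers from f382834: reachable set = {25fdf12, e5e2801, f382834}.
That is 3 commits.

3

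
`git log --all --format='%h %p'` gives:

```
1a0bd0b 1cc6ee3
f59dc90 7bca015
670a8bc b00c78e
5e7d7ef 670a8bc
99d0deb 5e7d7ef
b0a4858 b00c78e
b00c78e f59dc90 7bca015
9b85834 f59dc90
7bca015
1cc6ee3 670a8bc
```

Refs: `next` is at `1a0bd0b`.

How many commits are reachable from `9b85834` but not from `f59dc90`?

1

Reachable from 9b85834: {7bca015, 9b85834, f59dc90}.
Reachable from f59dc90: {7bca015, f59dc90}.
In 9b85834's history but not f59dc90's: {9b85834} — 1 commit.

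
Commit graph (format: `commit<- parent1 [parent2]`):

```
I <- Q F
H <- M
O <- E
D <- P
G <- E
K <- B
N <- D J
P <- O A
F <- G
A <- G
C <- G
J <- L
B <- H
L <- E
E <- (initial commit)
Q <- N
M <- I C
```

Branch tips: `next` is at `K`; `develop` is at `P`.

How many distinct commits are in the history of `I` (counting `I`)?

Walking parent pointers from I: reachable set = {A, D, E, F, G, I, J, L, N, O, P, Q}.
That is 12 commits.

12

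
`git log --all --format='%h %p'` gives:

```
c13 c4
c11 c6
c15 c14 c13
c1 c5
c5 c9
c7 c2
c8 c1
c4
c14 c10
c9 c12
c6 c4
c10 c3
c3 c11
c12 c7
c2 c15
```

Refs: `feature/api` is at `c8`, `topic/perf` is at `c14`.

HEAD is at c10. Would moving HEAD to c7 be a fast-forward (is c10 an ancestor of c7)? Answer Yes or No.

A fast-forward from c10 to c7 is possible iff c10 is an ancestor of c7.
Ancestors of c7: {c10, c11, c13, c14, c15, c2, c3, c4, c6, c7}.
c10 is among them, so fast-forward is possible.

Yes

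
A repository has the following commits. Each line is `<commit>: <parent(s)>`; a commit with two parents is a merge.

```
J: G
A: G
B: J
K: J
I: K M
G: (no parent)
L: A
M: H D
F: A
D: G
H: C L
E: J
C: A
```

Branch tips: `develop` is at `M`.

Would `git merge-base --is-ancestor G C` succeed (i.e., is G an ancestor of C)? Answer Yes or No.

Ancestors of C (commits reachable by following parents): {A, C, G}.
G is in that set, so it is an ancestor of C.

Yes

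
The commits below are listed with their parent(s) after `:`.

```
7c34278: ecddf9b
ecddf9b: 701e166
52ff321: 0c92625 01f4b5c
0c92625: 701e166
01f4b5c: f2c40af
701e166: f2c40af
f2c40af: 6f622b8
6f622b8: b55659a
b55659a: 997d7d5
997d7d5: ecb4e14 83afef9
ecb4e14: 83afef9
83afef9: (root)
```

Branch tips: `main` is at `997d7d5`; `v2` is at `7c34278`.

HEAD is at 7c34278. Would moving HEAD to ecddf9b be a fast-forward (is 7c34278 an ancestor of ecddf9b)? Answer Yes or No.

No

A fast-forward from 7c34278 to ecddf9b is possible iff 7c34278 is an ancestor of ecddf9b.
Ancestors of ecddf9b: {6f622b8, 701e166, 83afef9, 997d7d5, b55659a, ecb4e14, ecddf9b, f2c40af}.
7c34278 is not among them, so fast-forward is not possible.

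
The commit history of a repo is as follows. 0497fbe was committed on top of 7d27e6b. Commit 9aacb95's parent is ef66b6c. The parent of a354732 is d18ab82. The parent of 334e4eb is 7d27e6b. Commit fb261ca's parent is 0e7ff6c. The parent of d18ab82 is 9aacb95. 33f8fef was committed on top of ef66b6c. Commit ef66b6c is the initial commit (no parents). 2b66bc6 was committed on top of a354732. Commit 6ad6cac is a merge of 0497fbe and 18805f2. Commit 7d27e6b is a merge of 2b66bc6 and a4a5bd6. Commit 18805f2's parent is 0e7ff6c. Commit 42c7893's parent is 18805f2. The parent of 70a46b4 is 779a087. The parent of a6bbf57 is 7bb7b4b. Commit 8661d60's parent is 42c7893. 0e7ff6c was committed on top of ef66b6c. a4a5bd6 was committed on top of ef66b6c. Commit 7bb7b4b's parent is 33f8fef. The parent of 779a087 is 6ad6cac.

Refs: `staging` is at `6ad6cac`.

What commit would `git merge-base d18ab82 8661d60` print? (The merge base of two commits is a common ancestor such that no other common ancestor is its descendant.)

Ancestors of d18ab82: {9aacb95, d18ab82, ef66b6c}.
Ancestors of 8661d60: {0e7ff6c, 18805f2, 42c7893, 8661d60, ef66b6c}.
Common ancestors: {ef66b6c}.
The only common ancestor is ef66b6c, so it is the merge base.

ef66b6c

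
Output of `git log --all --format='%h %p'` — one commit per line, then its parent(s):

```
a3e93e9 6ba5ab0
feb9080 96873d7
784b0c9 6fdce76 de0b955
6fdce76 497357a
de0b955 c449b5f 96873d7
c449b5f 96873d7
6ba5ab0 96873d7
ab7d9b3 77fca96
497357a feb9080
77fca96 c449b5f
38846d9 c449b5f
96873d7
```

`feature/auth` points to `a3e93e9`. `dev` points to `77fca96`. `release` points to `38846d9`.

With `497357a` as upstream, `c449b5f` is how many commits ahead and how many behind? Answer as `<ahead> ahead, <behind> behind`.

1 ahead, 2 behind

Reachable from c449b5f: {96873d7, c449b5f}.
Reachable from 497357a: {497357a, 96873d7, feb9080}.
Only in c449b5f's history (ahead): {c449b5f} — 1.
Only in 497357a's history (behind): {497357a, feb9080} — 2.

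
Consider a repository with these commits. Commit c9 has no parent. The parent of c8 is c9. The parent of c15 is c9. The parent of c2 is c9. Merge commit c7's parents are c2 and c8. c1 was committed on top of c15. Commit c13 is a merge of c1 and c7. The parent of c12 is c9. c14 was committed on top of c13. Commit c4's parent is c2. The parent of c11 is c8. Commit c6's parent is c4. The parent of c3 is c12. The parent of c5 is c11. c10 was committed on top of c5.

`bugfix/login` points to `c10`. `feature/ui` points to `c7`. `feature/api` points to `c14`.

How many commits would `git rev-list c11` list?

3

Walking parent pointers from c11: reachable set = {c11, c8, c9}.
That is 3 commits.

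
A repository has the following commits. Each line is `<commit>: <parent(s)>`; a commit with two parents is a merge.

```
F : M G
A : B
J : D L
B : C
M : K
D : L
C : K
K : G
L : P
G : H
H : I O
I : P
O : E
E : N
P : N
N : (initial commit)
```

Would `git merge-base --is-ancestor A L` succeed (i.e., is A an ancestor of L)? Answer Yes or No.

No

Ancestors of L: {L, N, P}.
A is not in that set, so it is not an ancestor of L.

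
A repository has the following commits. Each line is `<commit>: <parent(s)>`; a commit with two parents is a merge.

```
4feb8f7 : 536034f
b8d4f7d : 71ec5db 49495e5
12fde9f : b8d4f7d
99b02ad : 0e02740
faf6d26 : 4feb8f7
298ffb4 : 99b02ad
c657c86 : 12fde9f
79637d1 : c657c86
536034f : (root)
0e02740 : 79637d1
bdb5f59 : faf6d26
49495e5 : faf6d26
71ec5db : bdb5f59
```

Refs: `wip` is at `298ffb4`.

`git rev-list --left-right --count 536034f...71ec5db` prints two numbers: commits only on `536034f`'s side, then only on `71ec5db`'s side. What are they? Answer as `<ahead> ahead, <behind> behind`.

Reachable from 536034f: {536034f}.
Reachable from 71ec5db: {4feb8f7, 536034f, 71ec5db, bdb5f59, faf6d26}.
Only in 536034f's history (ahead): {} — 0.
Only in 71ec5db's history (behind): {4feb8f7, 71ec5db, bdb5f59, faf6d26} — 4.

0 ahead, 4 behind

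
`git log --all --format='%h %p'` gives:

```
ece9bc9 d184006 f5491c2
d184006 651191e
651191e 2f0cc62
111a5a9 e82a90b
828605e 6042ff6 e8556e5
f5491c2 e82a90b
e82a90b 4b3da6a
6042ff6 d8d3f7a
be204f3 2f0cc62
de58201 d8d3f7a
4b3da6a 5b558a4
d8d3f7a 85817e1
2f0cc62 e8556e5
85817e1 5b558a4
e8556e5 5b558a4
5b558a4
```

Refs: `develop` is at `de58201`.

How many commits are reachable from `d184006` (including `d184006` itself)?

5

Walking parent pointers from d184006: reachable set = {2f0cc62, 5b558a4, 651191e, d184006, e8556e5}.
That is 5 commits.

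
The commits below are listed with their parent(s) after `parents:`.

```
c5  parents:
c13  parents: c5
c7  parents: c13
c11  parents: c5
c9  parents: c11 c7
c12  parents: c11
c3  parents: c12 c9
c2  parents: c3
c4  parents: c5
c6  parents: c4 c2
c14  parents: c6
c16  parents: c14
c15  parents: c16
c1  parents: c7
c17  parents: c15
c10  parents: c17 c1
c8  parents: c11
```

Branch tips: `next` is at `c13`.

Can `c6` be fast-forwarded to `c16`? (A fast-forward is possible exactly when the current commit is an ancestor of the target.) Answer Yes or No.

Yes

A fast-forward from c6 to c16 is possible iff c6 is an ancestor of c16.
Ancestors of c16: {c11, c12, c13, c14, c16, c2, c3, c4, c5, c6, c7, c9}.
c6 is among them, so fast-forward is possible.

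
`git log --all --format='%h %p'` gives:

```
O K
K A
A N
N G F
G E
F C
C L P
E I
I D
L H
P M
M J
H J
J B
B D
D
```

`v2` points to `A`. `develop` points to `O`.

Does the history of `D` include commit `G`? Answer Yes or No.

No

Ancestors of D: {D}.
G is not in that set, so it is not an ancestor of D.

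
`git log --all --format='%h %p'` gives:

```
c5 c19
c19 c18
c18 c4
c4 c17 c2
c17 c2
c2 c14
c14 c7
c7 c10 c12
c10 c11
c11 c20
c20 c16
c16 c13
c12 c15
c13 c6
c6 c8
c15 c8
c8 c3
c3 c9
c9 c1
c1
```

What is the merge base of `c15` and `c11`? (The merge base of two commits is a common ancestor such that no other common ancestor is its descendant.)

Ancestors of c15: {c1, c15, c3, c8, c9}.
Ancestors of c11: {c1, c11, c13, c16, c20, c3, c6, c8, c9}.
Common ancestors: {c1, c3, c8, c9}.
Among these, c8 is not an ancestor of any other common ancestor — it is the merge base.

c8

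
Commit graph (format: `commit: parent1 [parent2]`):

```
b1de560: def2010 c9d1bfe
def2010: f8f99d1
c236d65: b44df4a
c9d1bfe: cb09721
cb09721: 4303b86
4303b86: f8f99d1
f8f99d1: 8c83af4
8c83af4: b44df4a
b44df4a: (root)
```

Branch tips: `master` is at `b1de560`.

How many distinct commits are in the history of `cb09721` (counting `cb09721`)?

5

Walking parent pointers from cb09721: reachable set = {4303b86, 8c83af4, b44df4a, cb09721, f8f99d1}.
That is 5 commits.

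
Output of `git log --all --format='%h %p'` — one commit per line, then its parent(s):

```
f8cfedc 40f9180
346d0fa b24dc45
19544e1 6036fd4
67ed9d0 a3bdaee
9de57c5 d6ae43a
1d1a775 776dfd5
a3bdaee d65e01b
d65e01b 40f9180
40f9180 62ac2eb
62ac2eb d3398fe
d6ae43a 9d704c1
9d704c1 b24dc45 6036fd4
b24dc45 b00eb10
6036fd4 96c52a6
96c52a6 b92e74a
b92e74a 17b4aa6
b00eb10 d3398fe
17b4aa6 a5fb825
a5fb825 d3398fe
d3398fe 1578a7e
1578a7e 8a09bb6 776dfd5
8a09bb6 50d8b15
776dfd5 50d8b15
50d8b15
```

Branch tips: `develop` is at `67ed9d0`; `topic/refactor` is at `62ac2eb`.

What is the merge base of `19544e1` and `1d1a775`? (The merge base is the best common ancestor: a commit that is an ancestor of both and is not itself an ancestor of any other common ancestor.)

Ancestors of 19544e1: {1578a7e, 17b4aa6, 19544e1, 50d8b15, 6036fd4, 776dfd5, 8a09bb6, 96c52a6, a5fb825, b92e74a, d3398fe}.
Ancestors of 1d1a775: {1d1a775, 50d8b15, 776dfd5}.
Common ancestors: {50d8b15, 776dfd5}.
Among these, 776dfd5 is not an ancestor of any other common ancestor — it is the merge base.

776dfd5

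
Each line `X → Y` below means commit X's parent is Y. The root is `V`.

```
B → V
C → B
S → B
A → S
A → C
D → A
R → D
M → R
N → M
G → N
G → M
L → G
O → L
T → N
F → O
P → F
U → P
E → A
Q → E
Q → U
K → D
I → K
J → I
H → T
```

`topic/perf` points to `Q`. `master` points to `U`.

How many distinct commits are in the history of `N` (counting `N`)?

9

Walking parent pointers from N: reachable set = {A, B, C, D, M, N, R, S, V}.
That is 9 commits.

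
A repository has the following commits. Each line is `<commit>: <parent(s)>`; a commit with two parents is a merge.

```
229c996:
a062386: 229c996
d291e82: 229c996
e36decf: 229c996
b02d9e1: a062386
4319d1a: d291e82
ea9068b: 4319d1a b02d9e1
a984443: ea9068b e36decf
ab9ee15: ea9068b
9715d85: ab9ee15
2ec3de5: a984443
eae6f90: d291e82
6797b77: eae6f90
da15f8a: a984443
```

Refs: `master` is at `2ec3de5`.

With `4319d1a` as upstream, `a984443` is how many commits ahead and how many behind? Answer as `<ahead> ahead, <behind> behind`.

5 ahead, 0 behind

Reachable from a984443: {229c996, 4319d1a, a062386, a984443, b02d9e1, d291e82, e36decf, ea9068b}.
Reachable from 4319d1a: {229c996, 4319d1a, d291e82}.
Only in a984443's history (ahead): {a062386, a984443, b02d9e1, e36decf, ea9068b} — 5.
Only in 4319d1a's history (behind): {} — 0.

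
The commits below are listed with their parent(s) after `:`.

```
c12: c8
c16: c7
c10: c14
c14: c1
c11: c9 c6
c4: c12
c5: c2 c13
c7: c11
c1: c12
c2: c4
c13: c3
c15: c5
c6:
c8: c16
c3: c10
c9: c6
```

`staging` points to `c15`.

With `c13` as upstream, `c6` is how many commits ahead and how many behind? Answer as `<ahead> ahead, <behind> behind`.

0 ahead, 11 behind

Reachable from c6: {c6}.
Reachable from c13: {c1, c10, c11, c12, c13, c14, c16, c3, c6, c7, c8, c9}.
Only in c6's history (ahead): {} — 0.
Only in c13's history (behind): {c1, c10, c11, c12, c13, c14, c16, c3, c7, c8, c9} — 11.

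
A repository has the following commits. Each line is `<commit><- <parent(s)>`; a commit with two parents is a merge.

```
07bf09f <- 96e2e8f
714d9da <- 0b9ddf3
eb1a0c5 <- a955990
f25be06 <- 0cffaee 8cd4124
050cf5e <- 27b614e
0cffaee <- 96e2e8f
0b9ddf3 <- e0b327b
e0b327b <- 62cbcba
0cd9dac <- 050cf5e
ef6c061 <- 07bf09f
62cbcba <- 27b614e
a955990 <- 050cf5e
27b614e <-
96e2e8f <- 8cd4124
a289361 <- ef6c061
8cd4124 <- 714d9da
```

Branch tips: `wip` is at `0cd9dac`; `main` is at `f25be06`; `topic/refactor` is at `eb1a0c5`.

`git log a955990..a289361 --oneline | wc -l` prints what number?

Reachable from a289361: {07bf09f, 0b9ddf3, 27b614e, 62cbcba, 714d9da, 8cd4124, 96e2e8f, a289361, e0b327b, ef6c061}.
Reachable from a955990: {050cf5e, 27b614e, a955990}.
In a289361's history but not a955990's: {07bf09f, 0b9ddf3, 62cbcba, 714d9da, 8cd4124, 96e2e8f, a289361, e0b327b, ef6c061} — 9 commits.

9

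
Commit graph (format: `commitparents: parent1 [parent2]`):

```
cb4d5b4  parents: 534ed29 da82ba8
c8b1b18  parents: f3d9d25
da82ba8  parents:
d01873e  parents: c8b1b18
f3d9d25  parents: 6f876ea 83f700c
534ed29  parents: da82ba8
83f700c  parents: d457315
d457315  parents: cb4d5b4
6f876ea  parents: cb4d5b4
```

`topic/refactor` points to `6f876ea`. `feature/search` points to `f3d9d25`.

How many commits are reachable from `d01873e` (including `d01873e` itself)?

Walking parent pointers from d01873e: reachable set = {534ed29, 6f876ea, 83f700c, c8b1b18, cb4d5b4, d01873e, d457315, da82ba8, f3d9d25}.
That is 9 commits.

9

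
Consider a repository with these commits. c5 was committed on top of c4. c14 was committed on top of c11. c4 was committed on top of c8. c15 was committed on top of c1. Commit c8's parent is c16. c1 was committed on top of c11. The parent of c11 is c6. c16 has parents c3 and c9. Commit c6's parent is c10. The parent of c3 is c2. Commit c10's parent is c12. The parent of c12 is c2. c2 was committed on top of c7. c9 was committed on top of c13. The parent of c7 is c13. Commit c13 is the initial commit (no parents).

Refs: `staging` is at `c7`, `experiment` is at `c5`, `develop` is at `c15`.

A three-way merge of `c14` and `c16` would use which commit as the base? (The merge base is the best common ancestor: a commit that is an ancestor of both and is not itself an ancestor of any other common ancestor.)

c2

Ancestors of c14: {c10, c11, c12, c13, c14, c2, c6, c7}.
Ancestors of c16: {c13, c16, c2, c3, c7, c9}.
Common ancestors: {c13, c2, c7}.
Among these, c2 is not an ancestor of any other common ancestor — it is the merge base.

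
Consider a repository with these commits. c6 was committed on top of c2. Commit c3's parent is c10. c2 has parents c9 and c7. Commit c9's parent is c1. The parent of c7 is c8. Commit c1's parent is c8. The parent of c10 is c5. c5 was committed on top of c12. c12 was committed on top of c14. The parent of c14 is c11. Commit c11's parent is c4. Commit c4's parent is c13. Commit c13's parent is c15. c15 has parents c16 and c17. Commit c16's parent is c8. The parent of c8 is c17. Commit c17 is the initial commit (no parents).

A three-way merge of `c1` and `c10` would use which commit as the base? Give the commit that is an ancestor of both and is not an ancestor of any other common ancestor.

c8

Ancestors of c1: {c1, c17, c8}.
Ancestors of c10: {c10, c11, c12, c13, c14, c15, c16, c17, c4, c5, c8}.
Common ancestors: {c17, c8}.
Among these, c8 is not an ancestor of any other common ancestor — it is the merge base.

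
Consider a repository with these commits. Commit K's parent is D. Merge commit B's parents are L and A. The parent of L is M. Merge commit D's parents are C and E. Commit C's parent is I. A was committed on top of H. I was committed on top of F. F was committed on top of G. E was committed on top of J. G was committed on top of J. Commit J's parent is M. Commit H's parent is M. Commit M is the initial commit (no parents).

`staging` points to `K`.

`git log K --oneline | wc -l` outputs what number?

Walking parent pointers from K: reachable set = {C, D, E, F, G, I, J, K, M}.
That is 9 commits.

9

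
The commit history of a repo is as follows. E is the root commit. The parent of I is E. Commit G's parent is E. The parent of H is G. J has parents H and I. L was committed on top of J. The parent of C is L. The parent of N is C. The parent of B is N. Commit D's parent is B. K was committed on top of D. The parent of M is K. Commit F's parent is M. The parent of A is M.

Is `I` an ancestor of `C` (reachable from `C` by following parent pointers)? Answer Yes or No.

Yes

Ancestors of C (commits reachable by following parents): {C, E, G, H, I, J, L}.
I is in that set, so it is an ancestor of C.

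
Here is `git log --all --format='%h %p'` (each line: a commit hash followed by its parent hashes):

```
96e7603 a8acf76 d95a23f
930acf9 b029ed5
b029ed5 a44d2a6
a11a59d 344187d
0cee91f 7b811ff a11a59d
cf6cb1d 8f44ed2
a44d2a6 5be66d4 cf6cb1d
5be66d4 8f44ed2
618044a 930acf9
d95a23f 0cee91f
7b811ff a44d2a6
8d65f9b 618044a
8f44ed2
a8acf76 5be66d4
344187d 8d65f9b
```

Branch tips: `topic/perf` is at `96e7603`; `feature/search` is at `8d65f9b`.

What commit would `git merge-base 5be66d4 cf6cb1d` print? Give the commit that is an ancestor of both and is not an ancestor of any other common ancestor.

8f44ed2

Ancestors of 5be66d4: {5be66d4, 8f44ed2}.
Ancestors of cf6cb1d: {8f44ed2, cf6cb1d}.
Common ancestors: {8f44ed2}.
The only common ancestor is 8f44ed2, so it is the merge base.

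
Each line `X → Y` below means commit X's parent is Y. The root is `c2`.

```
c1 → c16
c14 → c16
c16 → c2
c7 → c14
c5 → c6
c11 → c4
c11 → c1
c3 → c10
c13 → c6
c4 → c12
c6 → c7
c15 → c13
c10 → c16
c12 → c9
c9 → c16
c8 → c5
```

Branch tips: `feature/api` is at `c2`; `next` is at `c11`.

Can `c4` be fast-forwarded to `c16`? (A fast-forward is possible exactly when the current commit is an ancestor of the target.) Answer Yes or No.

No

A fast-forward from c4 to c16 is possible iff c4 is an ancestor of c16.
Ancestors of c16: {c16, c2}.
c4 is not among them, so fast-forward is not possible.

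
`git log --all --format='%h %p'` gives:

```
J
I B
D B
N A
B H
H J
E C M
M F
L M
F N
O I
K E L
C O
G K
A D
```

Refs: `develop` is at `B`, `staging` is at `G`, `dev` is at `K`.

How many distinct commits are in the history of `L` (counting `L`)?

Walking parent pointers from L: reachable set = {A, B, D, F, H, J, L, M, N}.
That is 9 commits.

9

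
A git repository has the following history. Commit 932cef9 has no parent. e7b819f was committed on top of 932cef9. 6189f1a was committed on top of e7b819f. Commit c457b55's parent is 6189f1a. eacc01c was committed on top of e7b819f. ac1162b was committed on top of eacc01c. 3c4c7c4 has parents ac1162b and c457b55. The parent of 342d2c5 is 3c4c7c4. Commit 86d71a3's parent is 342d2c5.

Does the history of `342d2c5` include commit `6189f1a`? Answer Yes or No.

Ancestors of 342d2c5 (commits reachable by following parents): {342d2c5, 3c4c7c4, 6189f1a, 932cef9, ac1162b, c457b55, e7b819f, eacc01c}.
6189f1a is in that set, so it is an ancestor of 342d2c5.

Yes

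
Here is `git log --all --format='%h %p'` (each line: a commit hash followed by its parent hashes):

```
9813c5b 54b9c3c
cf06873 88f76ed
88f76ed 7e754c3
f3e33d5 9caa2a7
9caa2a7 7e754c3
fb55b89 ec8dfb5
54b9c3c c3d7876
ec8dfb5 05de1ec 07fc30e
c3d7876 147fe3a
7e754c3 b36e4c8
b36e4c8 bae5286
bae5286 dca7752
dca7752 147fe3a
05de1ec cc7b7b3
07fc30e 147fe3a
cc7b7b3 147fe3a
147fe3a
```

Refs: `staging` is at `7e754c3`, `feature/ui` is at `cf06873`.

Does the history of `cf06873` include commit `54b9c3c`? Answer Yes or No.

No

Ancestors of cf06873: {147fe3a, 7e754c3, 88f76ed, b36e4c8, bae5286, cf06873, dca7752}.
54b9c3c is not in that set, so it is not an ancestor of cf06873.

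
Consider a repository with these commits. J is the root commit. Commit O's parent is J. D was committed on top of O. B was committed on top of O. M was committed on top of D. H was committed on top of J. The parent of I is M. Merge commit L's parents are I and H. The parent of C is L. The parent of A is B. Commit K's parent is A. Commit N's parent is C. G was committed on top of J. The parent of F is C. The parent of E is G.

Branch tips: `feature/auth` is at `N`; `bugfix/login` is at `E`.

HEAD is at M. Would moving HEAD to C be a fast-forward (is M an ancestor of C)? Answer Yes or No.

Yes

A fast-forward from M to C is possible iff M is an ancestor of C.
Ancestors of C: {C, D, H, I, J, L, M, O}.
M is among them, so fast-forward is possible.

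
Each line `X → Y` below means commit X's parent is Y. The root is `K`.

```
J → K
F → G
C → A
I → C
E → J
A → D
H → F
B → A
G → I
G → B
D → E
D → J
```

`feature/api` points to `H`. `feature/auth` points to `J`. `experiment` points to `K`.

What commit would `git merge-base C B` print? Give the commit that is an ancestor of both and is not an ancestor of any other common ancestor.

A

Ancestors of C: {A, C, D, E, J, K}.
Ancestors of B: {A, B, D, E, J, K}.
Common ancestors: {A, D, E, J, K}.
Among these, A is not an ancestor of any other common ancestor — it is the merge base.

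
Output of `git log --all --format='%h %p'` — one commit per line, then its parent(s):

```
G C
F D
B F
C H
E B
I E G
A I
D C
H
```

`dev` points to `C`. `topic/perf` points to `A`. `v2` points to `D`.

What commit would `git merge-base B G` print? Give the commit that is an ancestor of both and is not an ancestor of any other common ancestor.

Ancestors of B: {B, C, D, F, H}.
Ancestors of G: {C, G, H}.
Common ancestors: {C, H}.
Among these, C is not an ancestor of any other common ancestor — it is the merge base.

C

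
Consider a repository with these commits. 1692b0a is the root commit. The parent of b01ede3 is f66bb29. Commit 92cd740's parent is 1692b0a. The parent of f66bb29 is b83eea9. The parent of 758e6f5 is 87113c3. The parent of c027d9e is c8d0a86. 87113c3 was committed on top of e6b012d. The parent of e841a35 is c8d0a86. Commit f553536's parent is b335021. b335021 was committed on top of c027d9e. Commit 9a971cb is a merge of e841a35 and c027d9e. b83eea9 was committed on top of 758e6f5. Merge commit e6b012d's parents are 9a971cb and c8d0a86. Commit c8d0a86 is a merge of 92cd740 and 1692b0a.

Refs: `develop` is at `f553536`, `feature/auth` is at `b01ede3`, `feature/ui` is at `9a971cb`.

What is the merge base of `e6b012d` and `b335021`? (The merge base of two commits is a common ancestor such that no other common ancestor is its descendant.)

Ancestors of e6b012d: {1692b0a, 92cd740, 9a971cb, c027d9e, c8d0a86, e6b012d, e841a35}.
Ancestors of b335021: {1692b0a, 92cd740, b335021, c027d9e, c8d0a86}.
Common ancestors: {1692b0a, 92cd740, c027d9e, c8d0a86}.
Among these, c027d9e is not an ancestor of any other common ancestor — it is the merge base.

c027d9e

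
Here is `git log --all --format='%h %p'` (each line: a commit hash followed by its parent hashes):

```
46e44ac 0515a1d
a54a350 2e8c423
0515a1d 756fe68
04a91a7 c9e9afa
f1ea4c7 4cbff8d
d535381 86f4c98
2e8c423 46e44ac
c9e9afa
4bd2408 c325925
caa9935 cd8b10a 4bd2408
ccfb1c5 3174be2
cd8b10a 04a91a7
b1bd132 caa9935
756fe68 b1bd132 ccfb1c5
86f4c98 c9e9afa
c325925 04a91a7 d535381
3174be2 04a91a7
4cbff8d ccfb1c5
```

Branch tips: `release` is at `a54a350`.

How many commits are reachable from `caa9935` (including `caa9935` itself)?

8

Walking parent pointers from caa9935: reachable set = {04a91a7, 4bd2408, 86f4c98, c325925, c9e9afa, caa9935, cd8b10a, d535381}.
That is 8 commits.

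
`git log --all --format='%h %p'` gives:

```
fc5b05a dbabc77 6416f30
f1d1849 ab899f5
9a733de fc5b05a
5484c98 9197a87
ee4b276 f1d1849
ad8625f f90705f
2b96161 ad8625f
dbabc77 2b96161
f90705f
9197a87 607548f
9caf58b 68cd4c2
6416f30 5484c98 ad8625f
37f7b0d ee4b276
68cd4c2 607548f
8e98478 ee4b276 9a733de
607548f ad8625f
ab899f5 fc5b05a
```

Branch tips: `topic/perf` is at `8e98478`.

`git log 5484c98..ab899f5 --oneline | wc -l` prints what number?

5

Reachable from ab899f5: {2b96161, 5484c98, 607548f, 6416f30, 9197a87, ab899f5, ad8625f, dbabc77, f90705f, fc5b05a}.
Reachable from 5484c98: {5484c98, 607548f, 9197a87, ad8625f, f90705f}.
In ab899f5's history but not 5484c98's: {2b96161, 6416f30, ab899f5, dbabc77, fc5b05a} — 5 commits.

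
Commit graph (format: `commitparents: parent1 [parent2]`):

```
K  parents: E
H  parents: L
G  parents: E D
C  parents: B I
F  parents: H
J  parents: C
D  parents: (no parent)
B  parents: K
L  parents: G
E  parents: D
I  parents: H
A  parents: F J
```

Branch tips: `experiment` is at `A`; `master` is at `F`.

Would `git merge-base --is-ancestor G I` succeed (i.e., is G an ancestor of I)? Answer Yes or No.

Yes

Ancestors of I (commits reachable by following parents): {D, E, G, H, I, L}.
G is in that set, so it is an ancestor of I.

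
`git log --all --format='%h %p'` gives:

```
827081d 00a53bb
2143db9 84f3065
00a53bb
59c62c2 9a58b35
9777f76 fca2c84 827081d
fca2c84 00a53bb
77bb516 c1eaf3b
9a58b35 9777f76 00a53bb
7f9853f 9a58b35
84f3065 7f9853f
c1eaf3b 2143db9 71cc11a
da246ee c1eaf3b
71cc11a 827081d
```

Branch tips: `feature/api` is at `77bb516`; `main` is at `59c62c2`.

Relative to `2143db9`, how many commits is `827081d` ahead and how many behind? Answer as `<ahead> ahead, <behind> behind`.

Reachable from 827081d: {00a53bb, 827081d}.
Reachable from 2143db9: {00a53bb, 2143db9, 7f9853f, 827081d, 84f3065, 9777f76, 9a58b35, fca2c84}.
Only in 827081d's history (ahead): {} — 0.
Only in 2143db9's history (behind): {2143db9, 7f9853f, 84f3065, 9777f76, 9a58b35, fca2c84} — 6.

0 ahead, 6 behind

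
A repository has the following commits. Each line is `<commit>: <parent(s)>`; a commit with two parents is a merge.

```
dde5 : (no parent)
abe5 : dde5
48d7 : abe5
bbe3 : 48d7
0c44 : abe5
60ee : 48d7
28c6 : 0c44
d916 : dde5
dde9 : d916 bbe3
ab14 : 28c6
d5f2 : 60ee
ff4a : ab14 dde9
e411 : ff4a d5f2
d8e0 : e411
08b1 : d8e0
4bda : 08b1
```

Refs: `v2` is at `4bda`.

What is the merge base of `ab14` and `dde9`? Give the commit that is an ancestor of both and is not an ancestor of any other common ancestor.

abe5

Ancestors of ab14: {0c44, 28c6, ab14, abe5, dde5}.
Ancestors of dde9: {48d7, abe5, bbe3, d916, dde5, dde9}.
Common ancestors: {abe5, dde5}.
Among these, abe5 is not an ancestor of any other common ancestor — it is the merge base.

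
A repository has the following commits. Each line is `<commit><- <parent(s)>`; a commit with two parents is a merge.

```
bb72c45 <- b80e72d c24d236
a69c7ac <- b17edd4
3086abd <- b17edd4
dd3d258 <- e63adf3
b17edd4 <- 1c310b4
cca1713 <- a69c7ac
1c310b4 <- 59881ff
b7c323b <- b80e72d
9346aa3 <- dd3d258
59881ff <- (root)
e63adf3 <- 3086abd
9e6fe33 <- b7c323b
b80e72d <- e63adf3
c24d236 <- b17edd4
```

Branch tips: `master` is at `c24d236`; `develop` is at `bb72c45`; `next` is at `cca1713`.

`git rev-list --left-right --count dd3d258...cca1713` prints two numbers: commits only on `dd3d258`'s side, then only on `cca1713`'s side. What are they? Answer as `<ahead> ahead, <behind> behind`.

3 ahead, 2 behind

Reachable from dd3d258: {1c310b4, 3086abd, 59881ff, b17edd4, dd3d258, e63adf3}.
Reachable from cca1713: {1c310b4, 59881ff, a69c7ac, b17edd4, cca1713}.
Only in dd3d258's history (ahead): {3086abd, dd3d258, e63adf3} — 3.
Only in cca1713's history (behind): {a69c7ac, cca1713} — 2.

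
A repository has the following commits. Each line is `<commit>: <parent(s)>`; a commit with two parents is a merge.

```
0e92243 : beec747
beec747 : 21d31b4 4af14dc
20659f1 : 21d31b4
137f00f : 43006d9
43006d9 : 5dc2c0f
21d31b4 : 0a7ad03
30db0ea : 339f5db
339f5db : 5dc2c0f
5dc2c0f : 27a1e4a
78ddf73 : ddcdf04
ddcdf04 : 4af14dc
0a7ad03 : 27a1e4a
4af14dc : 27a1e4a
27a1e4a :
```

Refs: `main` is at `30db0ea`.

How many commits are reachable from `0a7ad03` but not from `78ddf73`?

Reachable from 0a7ad03: {0a7ad03, 27a1e4a}.
Reachable from 78ddf73: {27a1e4a, 4af14dc, 78ddf73, ddcdf04}.
In 0a7ad03's history but not 78ddf73's: {0a7ad03} — 1 commit.

1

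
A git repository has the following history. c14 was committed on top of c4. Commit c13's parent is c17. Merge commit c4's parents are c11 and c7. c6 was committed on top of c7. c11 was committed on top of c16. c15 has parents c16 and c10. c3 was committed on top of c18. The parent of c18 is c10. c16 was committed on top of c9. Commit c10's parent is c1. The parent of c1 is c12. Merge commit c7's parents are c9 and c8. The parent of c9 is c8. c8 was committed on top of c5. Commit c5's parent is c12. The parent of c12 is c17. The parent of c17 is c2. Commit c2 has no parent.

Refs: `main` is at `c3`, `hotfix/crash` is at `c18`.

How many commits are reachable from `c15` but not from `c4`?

Reachable from c15: {c1, c10, c12, c15, c16, c17, c2, c5, c8, c9}.
Reachable from c4: {c11, c12, c16, c17, c2, c4, c5, c7, c8, c9}.
In c15's history but not c4's: {c1, c10, c15} — 3 commits.

3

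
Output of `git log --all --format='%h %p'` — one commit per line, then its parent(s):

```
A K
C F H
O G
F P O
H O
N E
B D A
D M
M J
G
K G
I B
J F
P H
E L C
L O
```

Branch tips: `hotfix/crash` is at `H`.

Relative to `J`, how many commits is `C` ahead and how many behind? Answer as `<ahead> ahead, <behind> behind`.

1 ahead, 1 behind

Reachable from C: {C, F, G, H, O, P}.
Reachable from J: {F, G, H, J, O, P}.
Only in C's history (ahead): {C} — 1.
Only in J's history (behind): {J} — 1.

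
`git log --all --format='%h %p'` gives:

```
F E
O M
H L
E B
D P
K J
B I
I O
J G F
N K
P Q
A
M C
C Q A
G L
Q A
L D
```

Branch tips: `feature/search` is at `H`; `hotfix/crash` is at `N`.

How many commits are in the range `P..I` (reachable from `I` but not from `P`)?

4

Reachable from I: {A, C, I, M, O, Q}.
Reachable from P: {A, P, Q}.
In I's history but not P's: {C, I, M, O} — 4 commits.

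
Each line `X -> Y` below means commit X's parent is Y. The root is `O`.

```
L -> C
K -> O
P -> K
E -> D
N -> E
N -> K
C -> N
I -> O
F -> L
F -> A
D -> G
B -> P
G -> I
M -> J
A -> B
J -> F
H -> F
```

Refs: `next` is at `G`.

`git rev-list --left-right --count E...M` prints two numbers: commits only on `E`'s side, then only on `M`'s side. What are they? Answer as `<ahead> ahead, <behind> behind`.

0 ahead, 10 behind

Reachable from E: {D, E, G, I, O}.
Reachable from M: {A, B, C, D, E, F, G, I, J, K, L, M, N, O, P}.
Only in E's history (ahead): {} — 0.
Only in M's history (behind): {A, B, C, F, J, K, L, M, N, P} — 10.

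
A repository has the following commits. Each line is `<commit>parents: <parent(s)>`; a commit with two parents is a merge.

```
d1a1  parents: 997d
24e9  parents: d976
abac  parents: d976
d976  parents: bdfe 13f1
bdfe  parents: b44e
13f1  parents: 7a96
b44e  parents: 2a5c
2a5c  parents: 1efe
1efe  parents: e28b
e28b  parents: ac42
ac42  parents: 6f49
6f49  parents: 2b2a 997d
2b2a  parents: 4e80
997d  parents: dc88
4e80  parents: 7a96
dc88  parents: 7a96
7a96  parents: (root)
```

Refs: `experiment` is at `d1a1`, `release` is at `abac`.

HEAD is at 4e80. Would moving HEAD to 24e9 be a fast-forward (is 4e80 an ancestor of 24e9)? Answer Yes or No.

A fast-forward from 4e80 to 24e9 is possible iff 4e80 is an ancestor of 24e9.
Ancestors of 24e9: {13f1, 1efe, 24e9, 2a5c, 2b2a, 4e80, 6f49, 7a96, 997d, ac42, b44e, bdfe, d976, dc88, e28b}.
4e80 is among them, so fast-forward is possible.

Yes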